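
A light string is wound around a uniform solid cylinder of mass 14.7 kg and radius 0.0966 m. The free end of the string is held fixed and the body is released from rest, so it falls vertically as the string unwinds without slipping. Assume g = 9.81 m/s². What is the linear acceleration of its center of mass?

Translation: Mg − T = Ma. Rotation about the center: TR = Iα with I = ½MR².
With a = αR: T = (I/R²)a = (1/2)M a, so Mg = (1 + 0.5000)Ma.
a = g/(1 + 0.5000) = 9.81/1.500 = 6.540 m/s².

a ≈ 6.54 m/s²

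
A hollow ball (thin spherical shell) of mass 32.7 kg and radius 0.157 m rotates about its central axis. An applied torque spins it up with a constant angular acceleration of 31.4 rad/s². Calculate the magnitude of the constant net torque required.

τ ≈ 16.9 N·m

I = (2/3)MR² = (2/3)(32.7)(0.157)² = 0.5373 kg·m².
τ = Iα = (0.5373)(31.40) = 16.87 N·m.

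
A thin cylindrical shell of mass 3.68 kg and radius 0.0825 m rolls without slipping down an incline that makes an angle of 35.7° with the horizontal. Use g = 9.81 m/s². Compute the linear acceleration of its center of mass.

a ≈ 2.86 m/s²

Translation along the incline: Mg sinθ − f = Ma.
Rotation about the center: fR = Iα with I = MR². No-slip gives a = αR, so f = (I/R²)a = M a.
Substituting: Mg sinθ = (1 + 1.000)Ma, so a = g sinθ/(1 + 1.000) = (9.81) sin 35.7° / 2.000 = 2.862 m/s².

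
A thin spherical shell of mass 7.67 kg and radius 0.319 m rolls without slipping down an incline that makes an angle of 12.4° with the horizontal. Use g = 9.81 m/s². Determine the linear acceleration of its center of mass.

a ≈ 1.26 m/s²

Translation along the incline: Mg sinθ − f = Ma.
Rotation about the center: fR = Iα with I = (2/3)MR². No-slip gives a = αR, so f = (I/R²)a = (2/3)M a.
Substituting: Mg sinθ = (1 + 0.6667)Ma, so a = g sinθ/(1 + 0.6667) = (9.81) sin 12.4° / 1.667 = 1.264 m/s².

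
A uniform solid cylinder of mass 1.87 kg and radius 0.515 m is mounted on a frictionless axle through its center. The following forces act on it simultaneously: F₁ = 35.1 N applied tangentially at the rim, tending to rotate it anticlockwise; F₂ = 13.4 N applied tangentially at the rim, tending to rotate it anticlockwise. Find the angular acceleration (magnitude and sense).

I = ½MR² = (1/2)(1.87)(0.515)² = 0.2480 kg·m².
Taking anticlockwise as positive: τ₁ = +(35.1)(0.515) = +18.08 N·m; τ₂ = +(13.4)(0.515) = +6.901 N·m.
Net torque τ = 24.98 N·m.
α = τ/I = 24.98/0.2480 = 100.7 rad/s².

α ≈ 101 rad/s², anticlockwise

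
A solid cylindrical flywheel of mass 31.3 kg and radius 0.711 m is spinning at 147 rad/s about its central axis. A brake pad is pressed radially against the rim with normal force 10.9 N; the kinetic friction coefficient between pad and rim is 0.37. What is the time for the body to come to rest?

t ≈ 406 s

I = ½MR² = (1/2)(31.3)(0.711)² = 7.911 kg·m².
Friction force f = μN = (0.37)(10.9) = 4.033 N at the rim; torque magnitude τ = fR = 2.867 N·m, opposing ω.
|α| = τ/I = 2.867/7.911 = 0.3624 rad/s² (deceleration).
0 = ω₀ − |α|t ⇒ t = ω₀/|α| = 147/0.3624 = 405.6 s.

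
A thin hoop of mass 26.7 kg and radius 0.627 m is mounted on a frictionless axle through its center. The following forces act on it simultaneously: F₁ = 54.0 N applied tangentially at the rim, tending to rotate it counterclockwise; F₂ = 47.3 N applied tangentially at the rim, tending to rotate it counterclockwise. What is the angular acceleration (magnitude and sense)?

I = MR² = (26.7)(0.627)² = 10.50 kg·m².
Taking counterclockwise as positive: τ₁ = +(54.0)(0.627) = +33.86 N·m; τ₂ = +(47.3)(0.627) = +29.66 N·m.
Net torque τ = 63.52 N·m.
α = τ/I = 63.52/10.50 = 6.051 rad/s².

α ≈ 6.05 rad/s², counterclockwise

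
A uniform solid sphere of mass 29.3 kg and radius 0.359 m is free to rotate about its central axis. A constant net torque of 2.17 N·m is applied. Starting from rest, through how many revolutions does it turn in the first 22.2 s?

I = (2/5)MR² = (2/5)(29.3)(0.359)² = 1.510 kg·m².
α = τ/I = 2.17/1.510 = 1.437 rad/s².
θ = ½αt² = ½(1.437)(22.2)² = 354.0 rad.
Revolutions = θ/(2π) = 56.34.

≈ 56.3 revolutions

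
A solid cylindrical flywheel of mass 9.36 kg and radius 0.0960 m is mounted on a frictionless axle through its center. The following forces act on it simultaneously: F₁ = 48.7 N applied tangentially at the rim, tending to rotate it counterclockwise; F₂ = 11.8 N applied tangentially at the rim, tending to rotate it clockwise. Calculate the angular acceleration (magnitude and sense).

α ≈ 82.1 rad/s², counterclockwise

I = ½MR² = (1/2)(9.36)(0.0960)² = 0.04313 kg·m².
Taking counterclockwise as positive: τ₁ = +(48.7)(0.0960) = +4.675 N·m; τ₂ = −(11.8)(0.0960) = −1.133 N·m.
Net torque τ = 3.542 N·m.
α = τ/I = 3.542/0.04313 = 82.13 rad/s².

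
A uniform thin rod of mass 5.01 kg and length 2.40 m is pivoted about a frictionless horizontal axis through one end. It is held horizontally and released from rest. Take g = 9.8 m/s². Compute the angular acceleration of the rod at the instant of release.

About the pivot, I = (1/3)ML² = (1/3)(5.01)(2.40)² = 9.619 kg·m².
The weight acts at the center, a distance L/2 = 1.200 m from the pivot; τ = Mg(L/2) = 58.92 N·m.
α = τ/I = 58.92/9.619 = 6.125 rad/s².
(Equivalently α = (3g/(2L)) = 6.125 rad/s².)

α ≈ 6.12 rad/s²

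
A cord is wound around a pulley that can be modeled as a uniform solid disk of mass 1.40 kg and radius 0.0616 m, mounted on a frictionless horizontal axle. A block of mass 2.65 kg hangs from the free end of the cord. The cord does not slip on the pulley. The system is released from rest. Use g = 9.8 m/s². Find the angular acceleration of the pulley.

α ≈ 126 rad/s²

I = ½MR² = (1/2)(1.40)(0.0616)² = 0.002656 kg·m².
Block: mg − T = ma. Pulley: TR = Iα. No-slip: a = αR, so T = (I/R²)a = 0.7000·a.
Then mg = (m + 0.7000)a, so a = (2.65)(9.8)/(2.65 + 0.7000) = 7.752 m/s².
α = a/R = 7.752/0.0616 = 125.8 rad/s².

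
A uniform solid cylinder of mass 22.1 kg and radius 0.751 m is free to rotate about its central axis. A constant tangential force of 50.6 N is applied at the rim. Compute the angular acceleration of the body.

I = ½MR² = (1/2)(22.1)(0.751)² = 6.232 kg·m².
τ = F R = (50.6)(0.751) = 38.00 N·m.
Newton's second law for rotation, τ = Iα, gives α = τ/I = 38.00/6.232 = 6.097 rad/s².

α ≈ 6.10 rad/s²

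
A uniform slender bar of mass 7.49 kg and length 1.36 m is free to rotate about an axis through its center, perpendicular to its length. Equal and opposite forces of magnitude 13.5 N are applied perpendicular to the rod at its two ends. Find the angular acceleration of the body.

α ≈ 15.9 rad/s²

I = (1/12)ML² = (1/12)(7.49)(1.36)² = 1.154 kg·m².
The couple gives τ = F·(L/2) + F·(L/2) = F L = (13.5)(1.36) = 18.36 N·m.
Newton's second law for rotation, τ = Iα, gives α = τ/I = 18.36/1.154 = 15.90 rad/s².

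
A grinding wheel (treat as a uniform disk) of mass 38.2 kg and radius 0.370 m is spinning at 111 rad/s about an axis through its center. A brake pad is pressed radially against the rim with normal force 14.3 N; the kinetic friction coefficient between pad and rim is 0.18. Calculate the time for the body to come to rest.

I = ½MR² = (1/2)(38.2)(0.370)² = 2.615 kg·m².
Friction force f = μN = (0.18)(14.3) = 2.574 N at the rim; torque magnitude τ = fR = 0.9524 N·m, opposing ω.
|α| = τ/I = 0.9524/2.615 = 0.3642 rad/s² (deceleration).
0 = ω₀ − |α|t ⇒ t = ω₀/|α| = 111/0.3642 = 304.8 s.

t ≈ 305 s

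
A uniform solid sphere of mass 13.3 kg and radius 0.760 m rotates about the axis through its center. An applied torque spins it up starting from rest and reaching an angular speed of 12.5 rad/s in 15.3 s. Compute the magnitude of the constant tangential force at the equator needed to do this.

F ≈ 3.30 N

I = (2/5)MR² = (2/5)(13.3)(0.760)² = 3.073 kg·m².
α = Δω/Δt = (12.5 − 0)/15.3 = 0.8170 rad/s².
The required torque is τ = Iα = (3.073)(0.8170) = 2.510 N·m.
A tangential force at the equator gives τ = FR, so F = τ/R = 2.510/0.760 = 3.303 N.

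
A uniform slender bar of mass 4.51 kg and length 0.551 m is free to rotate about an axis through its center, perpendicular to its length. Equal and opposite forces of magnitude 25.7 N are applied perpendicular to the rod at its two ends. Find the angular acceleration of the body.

α ≈ 124 rad/s²

I = (1/12)ML² = (1/12)(4.51)(0.551)² = 0.1141 kg·m².
The couple gives τ = F·(L/2) + F·(L/2) = F L = (25.7)(0.551) = 14.16 N·m.
From τ = Iα: α = 14.16/0.1141 = 124.1 rad/s².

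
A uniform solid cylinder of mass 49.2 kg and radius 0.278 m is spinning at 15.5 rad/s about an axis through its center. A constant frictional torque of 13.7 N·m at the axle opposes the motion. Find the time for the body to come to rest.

I = ½MR² = (1/2)(49.2)(0.278)² = 1.901 kg·m².
The net torque has magnitude 13.7 N·m, opposing ω.
|α| = τ/I = 13.70/1.901 = 7.206 rad/s² (deceleration).
0 = ω₀ − |α|t ⇒ t = ω₀/|α| = 15.5/7.206 = 2.151 s.

t ≈ 2.15 s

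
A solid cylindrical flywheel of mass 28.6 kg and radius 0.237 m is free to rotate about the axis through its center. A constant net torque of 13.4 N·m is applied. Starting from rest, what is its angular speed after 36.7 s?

I = ½MR² = (1/2)(28.6)(0.237)² = 0.8032 kg·m².
α = τ/I = 13.4/0.8032 = 16.68 rad/s².
ω = ω₀ + αt = 0 + (16.68)(36.7) = 612.3 rad/s.

ω ≈ 612 rad/s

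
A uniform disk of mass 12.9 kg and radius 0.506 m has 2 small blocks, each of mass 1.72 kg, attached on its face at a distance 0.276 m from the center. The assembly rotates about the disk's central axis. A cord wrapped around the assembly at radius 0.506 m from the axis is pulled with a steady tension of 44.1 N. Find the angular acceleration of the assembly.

I_disk = ½MR² = ½(12.9)(0.506)² = 1.651 kg·m².
I_blocks = 2·m·r² = 2(1.72)(0.276)² = 0.2620 kg·m².
Total I = 1.913 kg·m².
τ = F r = (44.1)(0.506) = 22.31 N·m.
α = τ/I = 22.31/1.913 = 11.66 rad/s².

α ≈ 11.7 rad/s²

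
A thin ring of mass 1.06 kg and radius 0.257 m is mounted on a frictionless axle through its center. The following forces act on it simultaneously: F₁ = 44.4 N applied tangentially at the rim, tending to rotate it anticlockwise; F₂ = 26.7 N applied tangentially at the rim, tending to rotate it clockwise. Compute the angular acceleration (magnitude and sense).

α ≈ 65.0 rad/s², anticlockwise

I = MR² = (1.06)(0.257)² = 0.07001 kg·m².
Taking anticlockwise as positive: τ₁ = +(44.4)(0.257) = +11.41 N·m; τ₂ = −(26.7)(0.257) = −6.862 N·m.
Net torque τ = 4.549 N·m.
α = τ/I = 4.549/0.07001 = 64.97 rad/s².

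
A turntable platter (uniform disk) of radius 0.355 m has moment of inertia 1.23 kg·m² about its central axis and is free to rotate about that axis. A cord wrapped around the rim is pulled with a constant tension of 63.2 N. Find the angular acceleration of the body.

α ≈ 18.2 rad/s²

τ = F R = (63.2)(0.355) = 22.44 N·m.
From τ = Iα: α = 22.44/1.230 = 18.24 rad/s².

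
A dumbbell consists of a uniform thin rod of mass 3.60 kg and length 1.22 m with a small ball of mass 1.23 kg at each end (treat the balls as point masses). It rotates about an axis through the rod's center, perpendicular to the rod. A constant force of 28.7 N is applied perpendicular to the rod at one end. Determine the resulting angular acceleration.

I_rod = (1/12)ML² = (1/12)(3.60)(1.22)² = 0.4465 kg·m².
I_balls = 2·m·(L/2)² = 2(1.23)(0.6100)² = 0.9154 kg·m².
Total I = 1.362 kg·m².
τ = F·(L/2) = (28.7)(0.610) = 17.51 N·m.
α = τ/I = 17.51/1.362 = 12.85 rad/s².

α ≈ 12.9 rad/s²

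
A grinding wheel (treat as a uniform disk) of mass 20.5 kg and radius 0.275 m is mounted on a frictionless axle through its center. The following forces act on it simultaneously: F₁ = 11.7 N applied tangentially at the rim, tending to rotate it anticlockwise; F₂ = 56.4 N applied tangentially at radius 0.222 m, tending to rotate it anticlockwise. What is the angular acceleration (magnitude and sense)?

I = ½MR² = (1/2)(20.5)(0.275)² = 0.7752 kg·m².
Taking anticlockwise as positive: τ₁ = +(11.7)(0.275) = +3.218 N·m; τ₂ = +(56.4)(0.222) = +12.52 N·m.
Net torque τ = 15.74 N·m.
α = τ/I = 15.74/0.7752 = 20.30 rad/s².

α ≈ 20.3 rad/s², anticlockwise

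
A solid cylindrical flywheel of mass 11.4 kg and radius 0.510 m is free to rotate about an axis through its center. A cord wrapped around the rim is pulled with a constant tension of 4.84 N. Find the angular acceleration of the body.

α ≈ 1.66 rad/s²

I = ½MR² = (1/2)(11.4)(0.510)² = 1.483 kg·m².
τ = F R = (4.84)(0.510) = 2.468 N·m.
Newton's second law for rotation, τ = Iα, gives α = τ/I = 2.468/1.483 = 1.665 rad/s².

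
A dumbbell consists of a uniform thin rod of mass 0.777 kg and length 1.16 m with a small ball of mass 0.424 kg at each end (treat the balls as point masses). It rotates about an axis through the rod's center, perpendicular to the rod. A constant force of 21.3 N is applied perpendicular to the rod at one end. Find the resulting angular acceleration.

I_rod = (1/12)ML² = (1/12)(0.777)(1.16)² = 0.08713 kg·m².
I_balls = 2·m·(L/2)² = 2(0.424)(0.5800)² = 0.2853 kg·m².
Total I = 0.3724 kg·m².
τ = F·(L/2) = (21.3)(0.580) = 12.35 N·m.
α = τ/I = 12.35/0.3724 = 33.17 rad/s².

α ≈ 33.2 rad/s²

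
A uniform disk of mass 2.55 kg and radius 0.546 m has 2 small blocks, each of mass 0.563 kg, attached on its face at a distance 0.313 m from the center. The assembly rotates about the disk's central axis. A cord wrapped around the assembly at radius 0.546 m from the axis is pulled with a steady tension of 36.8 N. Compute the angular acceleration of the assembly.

I_disk = ½MR² = ½(2.55)(0.546)² = 0.3801 kg·m².
I_blocks = 2·m·r² = 2(0.563)(0.313)² = 0.1103 kg·m².
Total I = 0.4904 kg·m².
τ = F r = (36.8)(0.546) = 20.09 N·m.
α = τ/I = 20.09/0.4904 = 40.97 rad/s².

α ≈ 41.0 rad/s²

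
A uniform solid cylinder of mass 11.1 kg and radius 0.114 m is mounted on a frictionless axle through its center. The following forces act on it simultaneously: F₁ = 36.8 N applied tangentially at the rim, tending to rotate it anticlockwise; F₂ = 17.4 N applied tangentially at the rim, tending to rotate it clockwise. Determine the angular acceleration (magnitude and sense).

I = ½MR² = (1/2)(11.1)(0.114)² = 0.07213 kg·m².
Taking anticlockwise as positive: τ₁ = +(36.8)(0.114) = +4.195 N·m; τ₂ = −(17.4)(0.114) = −1.984 N·m.
Net torque τ = 2.212 N·m.
α = τ/I = 2.212/0.07213 = 30.66 rad/s².

α ≈ 30.7 rad/s², anticlockwise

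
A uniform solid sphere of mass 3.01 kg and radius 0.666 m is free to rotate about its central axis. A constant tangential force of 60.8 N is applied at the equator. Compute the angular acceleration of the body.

α ≈ 75.8 rad/s²

I = (2/5)MR² = (2/5)(3.01)(0.666)² = 0.5340 kg·m².
τ = F R = (60.8)(0.666) = 40.49 N·m.
Newton's second law for rotation, τ = Iα, gives α = τ/I = 40.49/0.5340 = 75.82 rad/s².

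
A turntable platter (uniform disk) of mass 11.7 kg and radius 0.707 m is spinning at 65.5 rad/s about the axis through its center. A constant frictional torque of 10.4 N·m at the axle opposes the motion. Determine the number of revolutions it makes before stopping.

I = ½MR² = (1/2)(11.7)(0.707)² = 2.924 kg·m².
The net torque has magnitude 10.4 N·m, opposing ω.
|α| = τ/I = 10.40/2.924 = 3.557 rad/s² (deceleration).
ω² = ω₀² − 2|α|θ with ω = 0 ⇒ θ = ω₀²/(2|α|) = 603.1 rad = 95.99 rev.

≈ 96.0 revolutions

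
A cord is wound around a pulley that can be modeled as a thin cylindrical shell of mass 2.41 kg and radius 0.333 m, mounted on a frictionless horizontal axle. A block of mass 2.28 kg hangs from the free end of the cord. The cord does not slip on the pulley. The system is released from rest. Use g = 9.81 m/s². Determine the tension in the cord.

I = MR² = (2.41)(0.333)² = 0.2672 kg·m².
Block: mg − T = ma. Pulley: TR = Iα. No-slip: a = αR, so T = (I/R²)a = 2.410·a.
Then mg = (m + 2.410)a, so a = (2.28)(9.81)/(2.28 + 2.410) = 4.769 m/s².
T = 2.410·a = 11.49 N.

T ≈ 11.5 N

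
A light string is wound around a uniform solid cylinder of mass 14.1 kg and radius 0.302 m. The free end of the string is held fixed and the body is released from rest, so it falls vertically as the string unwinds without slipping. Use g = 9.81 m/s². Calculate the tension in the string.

Translation: Mg − T = Ma. Rotation about the center: TR = Iα with I = ½MR².
With a = αR: T = (I/R²)a = (1/2)M a, so Mg = (1 + 0.5000)Ma.
a = g/(1 + 0.5000) = 9.81/1.500 = 6.540 m/s².
T = 0.5000·M·a = (0.5000)(14.1)(6.540) = 46.11 N.

T ≈ 46.1 N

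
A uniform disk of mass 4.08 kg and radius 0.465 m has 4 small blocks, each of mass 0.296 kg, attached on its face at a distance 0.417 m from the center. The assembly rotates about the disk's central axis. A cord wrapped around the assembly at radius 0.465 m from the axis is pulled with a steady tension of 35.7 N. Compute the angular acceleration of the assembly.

α ≈ 25.7 rad/s²

I_disk = ½MR² = ½(4.08)(0.465)² = 0.4411 kg·m².
I_blocks = 4·m·r² = 4(0.296)(0.417)² = 0.2059 kg·m².
Total I = 0.6470 kg·m².
τ = F r = (35.7)(0.465) = 16.60 N·m.
α = τ/I = 16.60/0.6470 = 25.66 rad/s².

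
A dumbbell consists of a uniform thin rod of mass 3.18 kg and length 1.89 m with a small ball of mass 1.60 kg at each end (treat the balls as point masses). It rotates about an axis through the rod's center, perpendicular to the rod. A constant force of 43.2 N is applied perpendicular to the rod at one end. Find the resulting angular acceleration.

α ≈ 10.7 rad/s²

I_rod = (1/12)ML² = (1/12)(3.18)(1.89)² = 0.9466 kg·m².
I_balls = 2·m·(L/2)² = 2(1.60)(0.9450)² = 2.858 kg·m².
Total I = 3.804 kg·m².
τ = F·(L/2) = (43.2)(0.945) = 40.82 N·m.
α = τ/I = 40.82/3.804 = 10.73 rad/s².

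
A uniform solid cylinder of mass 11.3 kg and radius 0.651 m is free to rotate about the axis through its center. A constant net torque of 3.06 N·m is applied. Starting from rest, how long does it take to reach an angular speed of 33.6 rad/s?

t ≈ 26.3 s

I = ½MR² = (1/2)(11.3)(0.651)² = 2.394 kg·m².
α = τ/I = 3.06/2.394 = 1.278 rad/s².
ω = αt ⇒ t = ω/α = 33.6/1.278 = 26.29 s.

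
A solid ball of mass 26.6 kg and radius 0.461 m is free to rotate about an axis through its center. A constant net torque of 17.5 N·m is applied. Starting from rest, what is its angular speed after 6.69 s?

ω ≈ 51.8 rad/s

I = (2/5)MR² = (2/5)(26.6)(0.461)² = 2.261 kg·m².
α = τ/I = 17.5/2.261 = 7.739 rad/s².
ω = ω₀ + αt = 0 + (7.739)(6.69) = 51.78 rad/s.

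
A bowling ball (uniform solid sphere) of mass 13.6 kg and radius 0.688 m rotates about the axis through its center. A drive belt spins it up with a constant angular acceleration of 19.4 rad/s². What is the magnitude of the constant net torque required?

I = (2/5)MR² = (2/5)(13.6)(0.688)² = 2.575 kg·m².
τ = Iα = (2.575)(19.40) = 49.95 N·m.

τ ≈ 50.0 N·m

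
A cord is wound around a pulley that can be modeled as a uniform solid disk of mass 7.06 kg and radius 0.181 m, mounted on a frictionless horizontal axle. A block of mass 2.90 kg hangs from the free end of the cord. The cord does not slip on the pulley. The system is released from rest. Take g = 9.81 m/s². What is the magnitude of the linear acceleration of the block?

I = ½MR² = (1/2)(7.06)(0.181)² = 0.1156 kg·m².
Block: mg − T = ma. Pulley: TR = Iα. No-slip: a = αR, so T = (I/R²)a = 3.530·a.
Then mg = (m + 3.530)a, so a = (2.90)(9.81)/(2.90 + 3.530) = 4.424 m/s².

a ≈ 4.42 m/s²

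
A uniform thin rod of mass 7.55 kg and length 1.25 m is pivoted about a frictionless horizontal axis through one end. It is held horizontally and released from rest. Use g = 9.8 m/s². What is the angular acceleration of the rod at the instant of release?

About the pivot, I = (1/3)ML² = (1/3)(7.55)(1.25)² = 3.932 kg·m².
The weight acts at the center, a distance L/2 = 0.6250 m from the pivot; τ = Mg(L/2) = 46.24 N·m.
α = τ/I = 46.24/3.932 = 11.76 rad/s².
(Equivalently α = (3g/(2L)) = 11.76 rad/s².)

α ≈ 11.8 rad/s²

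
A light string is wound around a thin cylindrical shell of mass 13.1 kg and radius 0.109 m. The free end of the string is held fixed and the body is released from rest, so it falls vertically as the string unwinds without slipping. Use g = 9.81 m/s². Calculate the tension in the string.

Translation: Mg − T = Ma. Rotation about the center: TR = Iα with I = MR².
With a = αR: T = (I/R²)a = M a, so Mg = (1 + 1.000)Ma.
a = g/(1 + 1.000) = 9.81/2.000 = 4.905 m/s².
T = 1.000·M·a = (1.000)(13.1)(4.905) = 64.26 N.

T ≈ 64.3 N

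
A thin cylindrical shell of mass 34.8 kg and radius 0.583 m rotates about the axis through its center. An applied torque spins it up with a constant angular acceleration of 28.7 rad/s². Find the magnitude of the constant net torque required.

τ ≈ 339 N·m

I = MR² = (34.8)(0.583)² = 11.83 kg·m².
τ = Iα = (11.83)(28.70) = 339.5 N·m.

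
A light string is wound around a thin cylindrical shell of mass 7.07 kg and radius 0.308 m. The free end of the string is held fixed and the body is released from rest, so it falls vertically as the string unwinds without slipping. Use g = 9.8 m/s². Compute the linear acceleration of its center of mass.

Translation: Mg − T = Ma. Rotation about the center: TR = Iα with I = MR².
With a = αR: T = (I/R²)a = M a, so Mg = (1 + 1.000)Ma.
a = g/(1 + 1.000) = 9.8/2.000 = 4.900 m/s².

a ≈ 4.90 m/s²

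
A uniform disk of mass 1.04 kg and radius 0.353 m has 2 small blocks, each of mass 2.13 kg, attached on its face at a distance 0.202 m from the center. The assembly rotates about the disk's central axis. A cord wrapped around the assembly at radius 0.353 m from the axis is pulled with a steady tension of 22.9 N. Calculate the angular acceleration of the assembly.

α ≈ 33.9 rad/s²

I_disk = ½MR² = ½(1.04)(0.353)² = 0.06480 kg·m².
I_blocks = 2·m·r² = 2(2.13)(0.202)² = 0.1738 kg·m².
Total I = 0.2386 kg·m².
τ = F r = (22.9)(0.353) = 8.084 N·m.
α = τ/I = 8.084/0.2386 = 33.88 rad/s².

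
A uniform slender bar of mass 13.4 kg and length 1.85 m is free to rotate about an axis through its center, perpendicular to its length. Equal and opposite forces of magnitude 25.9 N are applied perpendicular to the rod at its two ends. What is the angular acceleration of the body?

I = (1/12)ML² = (1/12)(13.4)(1.85)² = 3.822 kg·m².
The couple gives τ = F·(L/2) + F·(L/2) = F L = (25.9)(1.85) = 47.91 N·m.
Newton's second law for rotation, τ = Iα, gives α = τ/I = 47.91/3.822 = 12.54 rad/s².

α ≈ 12.5 rad/s²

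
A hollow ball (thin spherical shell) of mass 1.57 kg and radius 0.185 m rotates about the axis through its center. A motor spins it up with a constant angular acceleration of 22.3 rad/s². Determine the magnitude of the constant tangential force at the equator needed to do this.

I = (2/3)MR² = (2/3)(1.57)(0.185)² = 0.03582 kg·m².
The required torque is τ = Iα = (0.03582)(22.30) = 0.7988 N·m.
A tangential force at the equator gives τ = FR, so F = τ/R = 0.7988/0.185 = 4.318 N.

F ≈ 4.32 N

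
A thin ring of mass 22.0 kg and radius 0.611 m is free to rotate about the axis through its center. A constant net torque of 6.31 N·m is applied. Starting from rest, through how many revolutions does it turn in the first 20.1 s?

I = MR² = (22.0)(0.611)² = 8.213 kg·m².
α = τ/I = 6.31/8.213 = 0.7683 rad/s².
θ = ½αt² = ½(0.7683)(20.1)² = 155.2 rad.
Revolutions = θ/(2π) = 24.70.

≈ 24.7 revolutions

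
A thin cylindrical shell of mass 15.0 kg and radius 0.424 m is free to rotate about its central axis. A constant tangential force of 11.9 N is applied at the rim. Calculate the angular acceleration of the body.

I = MR² = (15.0)(0.424)² = 2.697 kg·m².
τ = F R = (11.9)(0.424) = 5.046 N·m.
Newton's second law for rotation, τ = Iα, gives α = τ/I = 5.046/2.697 = 1.871 rad/s².

α ≈ 1.87 rad/s²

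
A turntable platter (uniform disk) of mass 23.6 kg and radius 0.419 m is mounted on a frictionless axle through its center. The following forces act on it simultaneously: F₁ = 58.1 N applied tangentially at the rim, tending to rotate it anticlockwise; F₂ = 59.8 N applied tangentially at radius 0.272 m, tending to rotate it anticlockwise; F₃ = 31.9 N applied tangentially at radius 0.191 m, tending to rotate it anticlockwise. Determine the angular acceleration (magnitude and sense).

α ≈ 22.5 rad/s², anticlockwise

I = ½MR² = (1/2)(23.6)(0.419)² = 2.072 kg·m².
Taking anticlockwise as positive: τ₁ = +(58.1)(0.419) = +24.34 N·m; τ₂ = +(59.8)(0.272) = +16.27 N·m; τ₃ = +(31.9)(0.191) = +6.093 N·m.
Net torque τ = 46.70 N·m.
α = τ/I = 46.70/2.072 = 22.54 rad/s².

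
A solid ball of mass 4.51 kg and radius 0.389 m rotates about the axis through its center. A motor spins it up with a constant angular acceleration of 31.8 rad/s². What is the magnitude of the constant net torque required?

I = (2/5)MR² = (2/5)(4.51)(0.389)² = 0.2730 kg·m².
τ = Iα = (0.2730)(31.80) = 8.681 N·m.

τ ≈ 8.68 N·m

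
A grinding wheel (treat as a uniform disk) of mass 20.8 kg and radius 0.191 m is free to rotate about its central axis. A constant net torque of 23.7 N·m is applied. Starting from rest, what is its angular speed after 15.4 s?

ω ≈ 962 rad/s

I = ½MR² = (1/2)(20.8)(0.191)² = 0.3794 kg·m².
α = τ/I = 23.7/0.3794 = 62.47 rad/s².
ω = ω₀ + αt = 0 + (62.47)(15.4) = 962.0 rad/s.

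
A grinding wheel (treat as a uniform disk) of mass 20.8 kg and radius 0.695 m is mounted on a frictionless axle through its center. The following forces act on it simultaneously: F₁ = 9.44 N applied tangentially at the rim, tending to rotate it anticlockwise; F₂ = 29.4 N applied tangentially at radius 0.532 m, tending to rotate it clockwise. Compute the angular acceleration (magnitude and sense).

α ≈ 1.81 rad/s², clockwise

I = ½MR² = (1/2)(20.8)(0.695)² = 5.023 kg·m².
Taking anticlockwise as positive: τ₁ = +(9.44)(0.695) = +6.561 N·m; τ₂ = −(29.4)(0.532) = −15.64 N·m.
Net torque τ = -9.080 N·m.
α = τ/I = -9.080/5.023 = -1.808 rad/s².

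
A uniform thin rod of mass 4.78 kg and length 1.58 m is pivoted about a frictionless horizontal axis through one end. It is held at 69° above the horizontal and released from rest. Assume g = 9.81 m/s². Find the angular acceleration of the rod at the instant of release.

α ≈ 3.34 rad/s²

About the pivot, I = (1/3)ML² = (1/3)(4.78)(1.58)² = 3.978 kg·m².
The weight acts at the center, a distance L/2 = 0.7900 m from the pivot; τ = Mg(L/2) cos 69° = 13.28 N·m.
α = τ/I = 13.28/3.978 = 3.338 rad/s².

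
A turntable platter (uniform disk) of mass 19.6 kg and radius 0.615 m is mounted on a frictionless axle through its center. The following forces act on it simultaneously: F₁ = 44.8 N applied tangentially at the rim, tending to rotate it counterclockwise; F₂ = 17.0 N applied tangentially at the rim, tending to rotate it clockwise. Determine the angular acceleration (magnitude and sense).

α ≈ 4.61 rad/s², counterclockwise

I = ½MR² = (1/2)(19.6)(0.615)² = 3.707 kg·m².
Taking counterclockwise as positive: τ₁ = +(44.8)(0.615) = +27.55 N·m; τ₂ = −(17.0)(0.615) = −10.46 N·m.
Net torque τ = 17.10 N·m.
α = τ/I = 17.10/3.707 = 4.613 rad/s².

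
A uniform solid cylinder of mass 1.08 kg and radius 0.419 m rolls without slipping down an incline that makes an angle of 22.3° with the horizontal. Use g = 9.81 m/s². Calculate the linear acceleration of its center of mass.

a ≈ 2.48 m/s²

Translation along the incline: Mg sinθ − f = Ma.
Rotation about the center: fR = Iα with I = ½MR². No-slip gives a = αR, so f = (I/R²)a = (1/2)M a.
Substituting: Mg sinθ = (1 + 0.5000)Ma, so a = g sinθ/(1 + 0.5000) = (9.81) sin 22.3° / 1.500 = 2.482 m/s².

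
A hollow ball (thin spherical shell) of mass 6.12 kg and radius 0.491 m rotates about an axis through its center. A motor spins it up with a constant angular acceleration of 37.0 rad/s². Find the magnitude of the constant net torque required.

I = (2/3)MR² = (2/3)(6.12)(0.491)² = 0.9836 kg·m².
τ = Iα = (0.9836)(37.00) = 36.39 N·m.

τ ≈ 36.4 N·m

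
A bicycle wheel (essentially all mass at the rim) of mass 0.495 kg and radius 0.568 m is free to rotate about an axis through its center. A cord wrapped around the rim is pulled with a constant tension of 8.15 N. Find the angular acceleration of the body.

α ≈ 29.0 rad/s²

I = MR² = (0.495)(0.568)² = 0.1597 kg·m².
τ = F R = (8.15)(0.568) = 4.629 N·m.
From τ = Iα: α = 4.629/0.1597 = 28.99 rad/s².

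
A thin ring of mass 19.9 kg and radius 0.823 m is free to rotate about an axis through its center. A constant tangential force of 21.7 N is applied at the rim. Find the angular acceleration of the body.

I = MR² = (19.9)(0.823)² = 13.48 kg·m².
τ = F R = (21.7)(0.823) = 17.86 N·m.
Newton's second law for rotation, τ = Iα, gives α = τ/I = 17.86/13.48 = 1.325 rad/s².

α ≈ 1.32 rad/s²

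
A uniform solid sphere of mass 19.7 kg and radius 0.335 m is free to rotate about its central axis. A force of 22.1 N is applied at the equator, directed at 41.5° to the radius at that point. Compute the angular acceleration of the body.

α ≈ 5.55 rad/s²

I = (2/5)MR² = (2/5)(19.7)(0.335)² = 0.8843 kg·m².
Only the tangential component produces torque: τ = F R sinθ = (22.1)(0.335) sin 41.5° = 4.906 N·m.
From τ = Iα: α = 4.906/0.8843 = 5.547 rad/s².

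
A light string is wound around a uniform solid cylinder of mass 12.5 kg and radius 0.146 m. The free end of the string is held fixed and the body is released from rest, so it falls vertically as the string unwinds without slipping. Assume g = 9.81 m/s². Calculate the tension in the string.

T ≈ 40.9 N

Translation: Mg − T = Ma. Rotation about the center: TR = Iα with I = ½MR².
With a = αR: T = (I/R²)a = (1/2)M a, so Mg = (1 + 0.5000)Ma.
a = g/(1 + 0.5000) = 9.81/1.500 = 6.540 m/s².
T = 0.5000·M·a = (0.5000)(12.5)(6.540) = 40.88 N.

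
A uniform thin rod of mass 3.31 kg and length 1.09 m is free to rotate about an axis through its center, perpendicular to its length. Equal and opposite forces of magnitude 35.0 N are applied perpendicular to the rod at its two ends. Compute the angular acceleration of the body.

α ≈ 116 rad/s²

I = (1/12)ML² = (1/12)(3.31)(1.09)² = 0.3277 kg·m².
The couple gives τ = F·(L/2) + F·(L/2) = F L = (35.0)(1.09) = 38.15 N·m.
From τ = Iα: α = 38.15/0.3277 = 116.4 rad/s².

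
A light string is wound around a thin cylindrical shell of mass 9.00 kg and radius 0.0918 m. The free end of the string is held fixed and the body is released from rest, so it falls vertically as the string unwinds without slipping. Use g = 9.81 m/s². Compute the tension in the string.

T ≈ 44.1 N

Translation: Mg − T = Ma. Rotation about the center: TR = Iα with I = MR².
With a = αR: T = (I/R²)a = M a, so Mg = (1 + 1.000)Ma.
a = g/(1 + 1.000) = 9.81/2.000 = 4.905 m/s².
T = 1.000·M·a = (1.000)(9.00)(4.905) = 44.15 N.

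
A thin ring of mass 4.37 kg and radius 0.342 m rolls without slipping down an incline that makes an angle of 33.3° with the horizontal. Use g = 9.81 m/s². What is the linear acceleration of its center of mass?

a ≈ 2.69 m/s²

Translation along the incline: Mg sinθ − f = Ma.
Rotation about the center: fR = Iα with I = MR². No-slip gives a = αR, so f = (I/R²)a = M a.
Substituting: Mg sinθ = (1 + 1.000)Ma, so a = g sinθ/(1 + 1.000) = (9.81) sin 33.3° / 2.000 = 2.693 m/s².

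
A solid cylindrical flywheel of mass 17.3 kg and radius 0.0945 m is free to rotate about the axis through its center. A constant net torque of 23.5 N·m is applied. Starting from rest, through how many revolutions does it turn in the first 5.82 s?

≈ 820 revolutions

I = ½MR² = (1/2)(17.3)(0.0945)² = 0.07725 kg·m².
α = τ/I = 23.5/0.07725 = 304.2 rad/s².
θ = ½αt² = ½(304.2)(5.82)² = 5152 rad.
Revolutions = θ/(2π) = 820.0.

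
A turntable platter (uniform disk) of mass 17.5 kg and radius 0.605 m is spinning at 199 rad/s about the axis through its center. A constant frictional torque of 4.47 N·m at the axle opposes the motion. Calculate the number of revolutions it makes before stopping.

≈ 2260 revolutions

I = ½MR² = (1/2)(17.5)(0.605)² = 3.203 kg·m².
The net torque has magnitude 4.47 N·m, opposing ω.
|α| = τ/I = 4.470/3.203 = 1.396 rad/s² (deceleration).
ω² = ω₀² − 2|α|θ with ω = 0 ⇒ θ = ω₀²/(2|α|) = 14190 rad = 2258 rev.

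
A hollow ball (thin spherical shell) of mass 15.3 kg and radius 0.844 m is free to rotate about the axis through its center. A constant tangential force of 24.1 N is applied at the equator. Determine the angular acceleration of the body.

I = (2/3)MR² = (2/3)(15.3)(0.844)² = 7.266 kg·m².
τ = F R = (24.1)(0.844) = 20.34 N·m.
From τ = Iα: α = 20.34/7.266 = 2.799 rad/s².

α ≈ 2.80 rad/s²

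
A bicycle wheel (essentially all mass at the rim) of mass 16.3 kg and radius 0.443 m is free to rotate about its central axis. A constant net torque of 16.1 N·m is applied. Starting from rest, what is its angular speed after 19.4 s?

I = MR² = (16.3)(0.443)² = 3.199 kg·m².
α = τ/I = 16.1/3.199 = 5.033 rad/s².
ω = ω₀ + αt = 0 + (5.033)(19.4) = 97.64 rad/s.

ω ≈ 97.6 rad/s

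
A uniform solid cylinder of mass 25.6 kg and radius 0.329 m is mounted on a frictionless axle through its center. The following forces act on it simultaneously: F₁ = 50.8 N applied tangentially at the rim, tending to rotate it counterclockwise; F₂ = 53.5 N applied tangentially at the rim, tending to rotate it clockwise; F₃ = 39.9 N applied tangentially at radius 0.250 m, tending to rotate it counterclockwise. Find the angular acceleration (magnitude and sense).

α ≈ 6.56 rad/s², counterclockwise

I = ½MR² = (1/2)(25.6)(0.329)² = 1.385 kg·m².
Taking counterclockwise as positive: τ₁ = +(50.8)(0.329) = +16.71 N·m; τ₂ = −(53.5)(0.329) = −17.60 N·m; τ₃ = +(39.9)(0.250) = +9.975 N·m.
Net torque τ = 9.087 N·m.
α = τ/I = 9.087/1.385 = 6.558 rad/s².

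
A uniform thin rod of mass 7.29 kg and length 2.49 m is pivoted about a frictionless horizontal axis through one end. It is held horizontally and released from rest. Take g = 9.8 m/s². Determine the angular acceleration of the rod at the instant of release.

α ≈ 5.90 rad/s²

About the pivot, I = (1/3)ML² = (1/3)(7.29)(2.49)² = 15.07 kg·m².
The weight acts at the center, a distance L/2 = 1.245 m from the pivot; τ = Mg(L/2) = 88.95 N·m.
α = τ/I = 88.95/15.07 = 5.904 rad/s².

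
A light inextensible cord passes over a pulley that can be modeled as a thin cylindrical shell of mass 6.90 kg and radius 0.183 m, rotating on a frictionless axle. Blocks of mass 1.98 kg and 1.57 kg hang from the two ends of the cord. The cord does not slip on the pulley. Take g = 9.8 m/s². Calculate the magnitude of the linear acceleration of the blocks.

I = MR² = (6.90)(0.183)² = 0.2311 kg·m².
Heavier block: m₁g − T₁ = m₁a. Lighter block: T₂ − m₂g = m₂a.
Pulley: (T₁ − T₂)R = Iα = I(a/R), so T₁ − T₂ = (I/R²)a = 1·M_p a = 6.900·a.
Adding the three: (m₁ − m₂)g = (m₁ + m₂ + 6.900)a, so a = (1.98 − 1.57)(9.8)/(1.98 + 1.57 + 6.900) = 0.3845 m/s².

a ≈ 0.384 m/s²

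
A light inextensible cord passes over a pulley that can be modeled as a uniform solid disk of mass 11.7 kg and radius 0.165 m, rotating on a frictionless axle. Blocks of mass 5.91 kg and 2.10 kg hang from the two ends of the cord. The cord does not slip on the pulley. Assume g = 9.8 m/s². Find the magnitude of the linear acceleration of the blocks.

I = ½MR² = (1/2)(11.7)(0.165)² = 0.1593 kg·m².
Heavier block: m₁g − T₁ = m₁a. Lighter block: T₂ − m₂g = m₂a.
Pulley: (T₁ − T₂)R = Iα = I(a/R), so T₁ − T₂ = (I/R²)a = (1/2)M_p a = 5.850·a.
Adding the three: (m₁ − m₂)g = (m₁ + m₂ + 5.850)a, so a = (5.91 − 2.10)(9.8)/(5.91 + 2.10 + 5.850) = 2.694 m/s².

a ≈ 2.69 m/s²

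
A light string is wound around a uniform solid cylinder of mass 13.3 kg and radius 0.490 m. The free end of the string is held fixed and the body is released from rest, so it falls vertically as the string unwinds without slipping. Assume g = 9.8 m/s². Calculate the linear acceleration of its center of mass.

a ≈ 6.53 m/s²

Translation: Mg − T = Ma. Rotation about the center: TR = Iα with I = ½MR².
With a = αR: T = (I/R²)a = (1/2)M a, so Mg = (1 + 0.5000)Ma.
a = g/(1 + 0.5000) = 9.8/1.500 = 6.533 m/s².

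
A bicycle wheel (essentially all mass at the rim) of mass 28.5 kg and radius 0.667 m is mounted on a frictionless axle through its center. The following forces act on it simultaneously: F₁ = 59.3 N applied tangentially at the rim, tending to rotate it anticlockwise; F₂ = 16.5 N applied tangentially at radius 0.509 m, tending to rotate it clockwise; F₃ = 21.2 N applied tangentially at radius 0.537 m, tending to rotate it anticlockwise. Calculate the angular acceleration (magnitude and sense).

I = MR² = (28.5)(0.667)² = 12.68 kg·m².
Taking anticlockwise as positive: τ₁ = +(59.3)(0.667) = +39.55 N·m; τ₂ = −(16.5)(0.509) = −8.399 N·m; τ₃ = +(21.2)(0.537) = +11.38 N·m.
Net torque τ = 42.54 N·m.
α = τ/I = 42.54/12.68 = 3.355 rad/s².

α ≈ 3.35 rad/s², anticlockwise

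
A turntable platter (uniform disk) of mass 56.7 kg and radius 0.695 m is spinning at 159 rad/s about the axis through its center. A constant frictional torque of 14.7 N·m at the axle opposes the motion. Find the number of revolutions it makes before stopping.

≈ 1870 revolutions

I = ½MR² = (1/2)(56.7)(0.695)² = 13.69 kg·m².
The net torque has magnitude 14.7 N·m, opposing ω.
|α| = τ/I = 14.70/13.69 = 1.073 rad/s² (deceleration).
ω² = ω₀² − 2|α|θ with ω = 0 ⇒ θ = ω₀²/(2|α|) = 11780 rad = 1874 rev.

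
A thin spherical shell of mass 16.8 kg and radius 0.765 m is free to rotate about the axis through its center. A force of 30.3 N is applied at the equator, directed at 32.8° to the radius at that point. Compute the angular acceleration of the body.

I = (2/3)MR² = (2/3)(16.8)(0.765)² = 6.555 kg·m².
Only the tangential component produces torque: τ = F R sinθ = (30.3)(0.765) sin 32.8° = 12.56 N·m.
From τ = Iα: α = 12.56/6.555 = 1.916 rad/s².

α ≈ 1.92 rad/s²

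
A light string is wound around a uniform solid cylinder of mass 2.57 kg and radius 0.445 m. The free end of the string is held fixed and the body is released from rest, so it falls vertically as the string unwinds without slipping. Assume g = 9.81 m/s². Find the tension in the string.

Translation: Mg − T = Ma. Rotation about the center: TR = Iα with I = ½MR².
With a = αR: T = (I/R²)a = (1/2)M a, so Mg = (1 + 0.5000)Ma.
a = g/(1 + 0.5000) = 9.81/1.500 = 6.540 m/s².
T = 0.5000·M·a = (0.5000)(2.57)(6.540) = 8.404 N.

T ≈ 8.40 N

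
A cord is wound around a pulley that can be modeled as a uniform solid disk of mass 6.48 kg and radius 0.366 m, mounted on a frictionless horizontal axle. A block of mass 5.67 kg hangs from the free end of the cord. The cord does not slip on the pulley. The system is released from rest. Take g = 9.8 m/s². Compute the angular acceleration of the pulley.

I = ½MR² = (1/2)(6.48)(0.366)² = 0.4340 kg·m².
Block: mg − T = ma. Pulley: TR = Iα. No-slip: a = αR, so T = (I/R²)a = 3.240·a.
Then mg = (m + 3.240)a, so a = (5.67)(9.8)/(5.67 + 3.240) = 6.236 m/s².
α = a/R = 6.236/0.366 = 17.04 rad/s².

α ≈ 17.0 rad/s²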